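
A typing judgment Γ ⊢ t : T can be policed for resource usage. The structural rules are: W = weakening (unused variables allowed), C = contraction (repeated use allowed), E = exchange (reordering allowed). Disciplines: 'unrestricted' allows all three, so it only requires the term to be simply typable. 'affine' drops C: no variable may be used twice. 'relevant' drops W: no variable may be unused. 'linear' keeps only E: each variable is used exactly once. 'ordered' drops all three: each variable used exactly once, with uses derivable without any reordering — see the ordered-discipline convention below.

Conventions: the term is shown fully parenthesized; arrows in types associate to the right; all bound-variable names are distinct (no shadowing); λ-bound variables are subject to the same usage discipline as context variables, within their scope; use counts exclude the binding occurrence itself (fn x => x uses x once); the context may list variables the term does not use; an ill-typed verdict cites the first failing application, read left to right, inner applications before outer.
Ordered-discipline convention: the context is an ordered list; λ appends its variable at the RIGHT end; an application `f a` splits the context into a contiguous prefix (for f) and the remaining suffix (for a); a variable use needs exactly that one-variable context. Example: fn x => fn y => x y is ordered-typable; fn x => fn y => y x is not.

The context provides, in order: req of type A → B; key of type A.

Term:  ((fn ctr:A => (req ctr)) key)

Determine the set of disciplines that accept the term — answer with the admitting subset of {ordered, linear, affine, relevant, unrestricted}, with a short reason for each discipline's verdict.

admitting disciplines: ordered, linear, affine, relevant, unrestricted
variable uses: req=1, key=1, ctr (λ-bound)=1
use order (left to right): req, ctr, key
typing: well-typed — term : B
ordered ✓ (one use each (req, key, ctr); ordered split holds)
linear ✓ (req, key, ctr: one use apiece)
affine ✓ (req, key, ctr: no repeats, contraction unneeded)
relevant ✓ (every one of req, key, ctr appears)
unrestricted ✓ (well-typed at B; no restrictions here)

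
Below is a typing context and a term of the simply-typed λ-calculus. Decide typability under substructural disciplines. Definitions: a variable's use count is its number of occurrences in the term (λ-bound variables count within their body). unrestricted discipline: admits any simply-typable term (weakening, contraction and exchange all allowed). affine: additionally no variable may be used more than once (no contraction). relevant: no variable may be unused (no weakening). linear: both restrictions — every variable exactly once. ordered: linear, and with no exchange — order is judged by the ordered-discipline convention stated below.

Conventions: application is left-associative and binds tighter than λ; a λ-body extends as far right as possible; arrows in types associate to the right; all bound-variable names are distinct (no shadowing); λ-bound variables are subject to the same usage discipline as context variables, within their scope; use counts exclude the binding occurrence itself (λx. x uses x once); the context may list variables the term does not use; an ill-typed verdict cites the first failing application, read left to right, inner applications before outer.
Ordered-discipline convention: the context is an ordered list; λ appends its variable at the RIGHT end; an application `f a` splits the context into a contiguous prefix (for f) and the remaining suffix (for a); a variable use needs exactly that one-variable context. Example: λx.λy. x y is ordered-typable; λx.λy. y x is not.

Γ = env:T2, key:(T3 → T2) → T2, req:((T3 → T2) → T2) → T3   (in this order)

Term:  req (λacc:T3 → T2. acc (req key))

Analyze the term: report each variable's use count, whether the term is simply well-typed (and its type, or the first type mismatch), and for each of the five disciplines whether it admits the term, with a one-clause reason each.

counts: env: 0; key: 1; req: 2; acc (bound): 1
left-to-right use order: req, acc, req, key
typing: ✓ — T3
ordered ✗ (repeated use of req ×2; needs weakening: env unused)
linear ✗ (repeated use of req ×2; needs weakening: env unused)
affine ✗ (repeated use of req ×2)
relevant ✗ (needs weakening: env unused)
unrestricted ✓ (typability at T3 is all that's needed)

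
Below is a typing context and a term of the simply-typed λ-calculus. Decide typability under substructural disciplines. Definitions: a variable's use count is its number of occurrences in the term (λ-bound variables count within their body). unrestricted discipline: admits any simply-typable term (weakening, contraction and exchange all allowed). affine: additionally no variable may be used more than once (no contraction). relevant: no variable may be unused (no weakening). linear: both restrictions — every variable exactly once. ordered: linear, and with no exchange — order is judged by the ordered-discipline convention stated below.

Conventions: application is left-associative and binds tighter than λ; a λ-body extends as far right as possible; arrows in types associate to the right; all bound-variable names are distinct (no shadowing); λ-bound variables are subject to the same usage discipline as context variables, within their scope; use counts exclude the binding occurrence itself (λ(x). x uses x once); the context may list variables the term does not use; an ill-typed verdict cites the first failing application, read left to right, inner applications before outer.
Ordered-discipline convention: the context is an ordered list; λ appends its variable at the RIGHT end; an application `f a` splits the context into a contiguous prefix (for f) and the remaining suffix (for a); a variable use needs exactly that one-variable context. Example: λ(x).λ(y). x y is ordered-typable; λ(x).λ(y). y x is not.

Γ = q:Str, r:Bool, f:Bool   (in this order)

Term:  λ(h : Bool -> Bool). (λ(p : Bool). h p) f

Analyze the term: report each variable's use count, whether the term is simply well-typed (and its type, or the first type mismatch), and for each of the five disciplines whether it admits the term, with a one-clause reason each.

use counts: q: 0×, r: 0×, f: 1×, h (bound): 1×, p (bound): 1×
use order (left to right): h, p, f
typing: well-typed at (Bool -> Bool) -> Bool
ordered ✗ (unused: q, r — weakening required)
linear ✗ (unused: q, r — weakening required)
affine ✓ (at most one use each (q, r, f, h, p))
relevant ✗ (unused: q, r — weakening required)
unrestricted ✓ (type-checks ((Bool -> Bool) -> Bool) and nothing is barred)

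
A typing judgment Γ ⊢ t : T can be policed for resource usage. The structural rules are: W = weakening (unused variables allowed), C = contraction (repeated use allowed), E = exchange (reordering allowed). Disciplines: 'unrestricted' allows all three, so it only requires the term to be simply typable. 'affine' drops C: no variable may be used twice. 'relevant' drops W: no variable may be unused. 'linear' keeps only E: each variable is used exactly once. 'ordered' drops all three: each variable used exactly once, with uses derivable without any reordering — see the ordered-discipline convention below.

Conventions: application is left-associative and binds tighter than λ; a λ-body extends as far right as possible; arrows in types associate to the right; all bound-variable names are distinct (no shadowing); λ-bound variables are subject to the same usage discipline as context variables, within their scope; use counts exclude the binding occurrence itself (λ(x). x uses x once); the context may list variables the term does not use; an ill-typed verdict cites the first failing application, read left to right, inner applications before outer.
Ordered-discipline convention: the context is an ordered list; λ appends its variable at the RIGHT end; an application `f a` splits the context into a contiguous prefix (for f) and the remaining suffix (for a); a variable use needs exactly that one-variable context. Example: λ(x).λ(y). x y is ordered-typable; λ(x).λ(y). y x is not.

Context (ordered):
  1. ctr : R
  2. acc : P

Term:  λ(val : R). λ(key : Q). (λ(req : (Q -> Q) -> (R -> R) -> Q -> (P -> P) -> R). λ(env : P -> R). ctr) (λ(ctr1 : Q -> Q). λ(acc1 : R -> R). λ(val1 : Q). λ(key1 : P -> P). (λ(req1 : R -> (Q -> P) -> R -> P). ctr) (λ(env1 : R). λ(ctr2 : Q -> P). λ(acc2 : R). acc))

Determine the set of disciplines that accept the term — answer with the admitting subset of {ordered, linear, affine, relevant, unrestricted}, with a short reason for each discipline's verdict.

admitting disciplines: unrestricted
usage: ctr: 2, acc: 1, val (λ-bound): 0, key (λ-bound): 0, req (λ-bound): 0, env (λ-bound): 0, ctr1 (λ-bound): 0, acc1 (λ-bound): 0, val1 (λ-bound): 0, key1 (λ-bound): 0, req1 (λ-bound): 0, env1 (λ-bound): 0, ctr2 (λ-bound): 0, acc2 (λ-bound): 0
left-to-right use order: ctr, ctr, acc
typing: well-typed at R -> Q -> (P -> R) -> R
ordered: ✗ — repeated use of ctr ×2; val, key, req, env, ctr1, acc1, val1, key1, req1, env1, ctr2, acc2 never used (weakening)
linear: ✗ — repeated use of ctr ×2; val, key, req, env, ctr1, acc1, val1, key1, req1, env1, ctr2, acc2 never used (weakening)
affine: ✗ — repeated use of ctr ×2
relevant: ✗ — val, key, req, env, ctr1, acc1, val1, key1, req1, env1, ctr2, acc2 never used (weakening)
unrestricted: ✓ — well-typed at R -> Q -> (P -> R) -> R; no restrictions here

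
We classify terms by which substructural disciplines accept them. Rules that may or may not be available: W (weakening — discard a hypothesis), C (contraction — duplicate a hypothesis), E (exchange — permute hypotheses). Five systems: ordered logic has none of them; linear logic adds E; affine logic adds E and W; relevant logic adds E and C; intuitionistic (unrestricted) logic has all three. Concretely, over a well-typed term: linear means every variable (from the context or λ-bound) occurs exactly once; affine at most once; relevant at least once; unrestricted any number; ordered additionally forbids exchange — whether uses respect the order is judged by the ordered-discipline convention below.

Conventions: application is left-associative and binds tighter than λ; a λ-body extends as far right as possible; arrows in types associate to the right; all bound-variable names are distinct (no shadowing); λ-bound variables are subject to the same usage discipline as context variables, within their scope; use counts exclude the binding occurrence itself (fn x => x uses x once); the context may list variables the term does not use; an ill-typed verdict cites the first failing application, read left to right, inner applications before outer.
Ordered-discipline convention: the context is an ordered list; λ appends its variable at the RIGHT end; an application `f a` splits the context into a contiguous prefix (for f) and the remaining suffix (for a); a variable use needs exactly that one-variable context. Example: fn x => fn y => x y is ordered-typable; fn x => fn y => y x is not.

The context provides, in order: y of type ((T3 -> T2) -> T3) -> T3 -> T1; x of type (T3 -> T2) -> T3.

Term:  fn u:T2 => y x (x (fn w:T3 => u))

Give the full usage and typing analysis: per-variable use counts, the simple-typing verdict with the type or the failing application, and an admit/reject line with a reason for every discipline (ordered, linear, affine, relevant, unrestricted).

usage: y: 1, x: 2, u (λ-bound): 1, w (λ-bound): 0
order of uses: y, x, x, u
typing: well-typed at T2 -> T1
ordered ✗ (uses contraction: x ×2; w never used (weakening))
linear ✗ (uses contraction: x ×2; w never used (weakening))
affine ✗ (uses contraction: x ×2)
relevant ✗ (w never used (weakening))
unrestricted ✓ (well-typed at T2 -> T1; no restrictions here)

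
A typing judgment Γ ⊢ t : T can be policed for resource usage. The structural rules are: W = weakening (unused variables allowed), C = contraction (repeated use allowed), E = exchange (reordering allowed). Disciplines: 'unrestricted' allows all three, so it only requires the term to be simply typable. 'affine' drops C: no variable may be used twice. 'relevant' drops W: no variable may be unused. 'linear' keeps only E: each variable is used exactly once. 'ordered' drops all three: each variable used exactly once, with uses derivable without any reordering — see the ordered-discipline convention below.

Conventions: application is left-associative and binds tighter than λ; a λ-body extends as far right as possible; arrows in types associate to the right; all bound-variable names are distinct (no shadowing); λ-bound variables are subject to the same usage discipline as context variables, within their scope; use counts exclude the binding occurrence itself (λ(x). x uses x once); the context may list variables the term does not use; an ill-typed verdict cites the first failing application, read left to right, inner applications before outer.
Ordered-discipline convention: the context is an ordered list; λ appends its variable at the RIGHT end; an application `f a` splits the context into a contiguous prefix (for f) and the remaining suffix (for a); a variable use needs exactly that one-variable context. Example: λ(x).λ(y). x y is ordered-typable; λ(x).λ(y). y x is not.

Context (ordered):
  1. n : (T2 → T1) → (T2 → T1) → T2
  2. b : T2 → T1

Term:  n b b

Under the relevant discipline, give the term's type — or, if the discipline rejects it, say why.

term : T2
counts: n: 1×; b: 2×
use order (left to right): n, b, b
typing: well-typed — term : T2
all disciplines: ordered ✗ · linear ✗ · affine ✗ · relevant ✓ · unrestricted ✓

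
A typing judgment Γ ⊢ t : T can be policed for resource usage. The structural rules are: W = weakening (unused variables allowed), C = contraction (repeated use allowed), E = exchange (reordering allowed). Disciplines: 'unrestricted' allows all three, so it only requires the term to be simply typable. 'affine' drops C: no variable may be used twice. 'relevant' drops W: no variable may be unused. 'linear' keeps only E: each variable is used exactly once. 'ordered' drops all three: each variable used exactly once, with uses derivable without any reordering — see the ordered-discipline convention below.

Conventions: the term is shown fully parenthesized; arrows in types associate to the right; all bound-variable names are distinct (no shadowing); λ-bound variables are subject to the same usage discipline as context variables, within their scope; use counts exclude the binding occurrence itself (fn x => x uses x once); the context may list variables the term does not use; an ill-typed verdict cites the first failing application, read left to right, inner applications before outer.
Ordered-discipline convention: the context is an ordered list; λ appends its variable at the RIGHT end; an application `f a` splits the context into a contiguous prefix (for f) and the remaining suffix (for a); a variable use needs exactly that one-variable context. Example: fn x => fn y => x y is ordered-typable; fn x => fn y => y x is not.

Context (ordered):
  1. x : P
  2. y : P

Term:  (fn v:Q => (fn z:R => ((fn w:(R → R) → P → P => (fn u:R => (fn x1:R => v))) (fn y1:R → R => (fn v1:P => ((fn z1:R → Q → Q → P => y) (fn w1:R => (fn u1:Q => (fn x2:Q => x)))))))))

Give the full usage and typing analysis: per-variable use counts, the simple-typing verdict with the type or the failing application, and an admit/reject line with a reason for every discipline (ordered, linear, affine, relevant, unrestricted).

usage: x: 1×; y: 1×; v (bound): 1×; z (bound): 0×; w (bound): 0×; u (bound): 0×; x1 (bound): 0×; y1 (bound): 0×; v1 (bound): 0×; z1 (bound): 0×; w1 (bound): 0×; u1 (bound): 0×; x2 (bound): 0×
uses in reading order: v, y, x
typing: well-typed — term : Q → R → R → R → Q
ordered ✗ (unused: z, w, u, x1, y1, v1, z1, w1, u1, x2 — weakening required)
linear ✗ (unused: z, w, u, x1, y1, v1, z1, w1, u1, x2 — weakening required)
affine ✓ (none of x, y, v, z, w, u, x1, y1, v1, z1, w1, u1, x2 used more than once)
relevant ✗ (unused: z, w, u, x1, y1, v1, z1, w1, u1, x2 — weakening required)
unrestricted ✓ (simply typable at Q → R → R → R → Q; W, C, E all held)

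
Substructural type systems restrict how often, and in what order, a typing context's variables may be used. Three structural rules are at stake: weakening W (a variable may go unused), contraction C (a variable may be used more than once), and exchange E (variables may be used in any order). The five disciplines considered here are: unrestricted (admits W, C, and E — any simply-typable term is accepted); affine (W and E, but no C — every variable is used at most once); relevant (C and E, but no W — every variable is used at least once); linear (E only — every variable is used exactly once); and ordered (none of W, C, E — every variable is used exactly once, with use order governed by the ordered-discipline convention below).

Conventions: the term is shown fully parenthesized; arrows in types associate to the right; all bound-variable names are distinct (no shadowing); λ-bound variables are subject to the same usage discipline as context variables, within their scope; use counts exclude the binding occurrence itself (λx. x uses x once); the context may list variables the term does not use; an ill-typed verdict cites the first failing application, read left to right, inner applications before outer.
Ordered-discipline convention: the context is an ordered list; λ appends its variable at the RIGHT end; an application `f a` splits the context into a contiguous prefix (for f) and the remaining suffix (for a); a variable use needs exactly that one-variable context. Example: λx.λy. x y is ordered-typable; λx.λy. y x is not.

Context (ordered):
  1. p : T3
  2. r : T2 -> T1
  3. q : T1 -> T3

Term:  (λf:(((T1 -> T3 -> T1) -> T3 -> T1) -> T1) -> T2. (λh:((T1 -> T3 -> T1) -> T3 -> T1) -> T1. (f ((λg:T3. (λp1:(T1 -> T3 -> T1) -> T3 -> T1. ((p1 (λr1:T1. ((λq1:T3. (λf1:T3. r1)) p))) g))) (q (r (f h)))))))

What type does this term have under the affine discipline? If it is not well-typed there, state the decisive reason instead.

not well-typed under affine — needs contraction — f ×2
variable uses: p=1, r=1, q=1, f (bound)=2, h (bound)=1, g (bound)=1, p1 (bound)=1, r1 (bound)=1, q1 (bound)=0, f1 (bound)=0
use order (left to right): f, p1, r1, p, g, q, r, f, h
typing: well-typed — term : ((((T1 -> T3 -> T1) -> T3 -> T1) -> T1) -> T2) -> (((T1 -> T3 -> T1) -> T3 -> T1) -> T1) -> T2
summary: ordered ✗; linear ✗; affine ✗; relevant ✗; unrestricted ✓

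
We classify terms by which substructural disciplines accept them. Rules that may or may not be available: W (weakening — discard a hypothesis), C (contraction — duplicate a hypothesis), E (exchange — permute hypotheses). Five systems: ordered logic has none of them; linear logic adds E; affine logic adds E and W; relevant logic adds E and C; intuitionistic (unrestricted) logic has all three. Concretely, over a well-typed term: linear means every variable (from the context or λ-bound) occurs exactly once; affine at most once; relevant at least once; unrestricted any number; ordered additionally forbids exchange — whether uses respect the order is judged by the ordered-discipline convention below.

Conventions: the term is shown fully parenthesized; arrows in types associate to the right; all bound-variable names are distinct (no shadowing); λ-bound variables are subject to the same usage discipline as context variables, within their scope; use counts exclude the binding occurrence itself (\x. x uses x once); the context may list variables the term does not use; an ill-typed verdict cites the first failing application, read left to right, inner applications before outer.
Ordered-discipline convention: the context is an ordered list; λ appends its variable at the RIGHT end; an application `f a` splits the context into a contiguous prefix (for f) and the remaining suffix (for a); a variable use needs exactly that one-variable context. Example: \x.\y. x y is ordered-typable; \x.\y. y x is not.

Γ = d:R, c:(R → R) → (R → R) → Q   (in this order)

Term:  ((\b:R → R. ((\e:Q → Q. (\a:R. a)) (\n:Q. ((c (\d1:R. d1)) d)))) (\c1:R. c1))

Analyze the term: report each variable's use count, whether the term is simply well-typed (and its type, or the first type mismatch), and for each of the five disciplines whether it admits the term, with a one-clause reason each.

variable uses: d=1, c=1, b (bound)=0, e (bound)=0, a (bound)=1, n (bound)=0, d1 (bound)=1, c1 (bound)=1
left-to-right use order: a, c, d1, d, c1
typing: ill-typed: an application expects R → R but receives R
ordered ✗ (the type mismatch rejects it)
linear ✗ (not simply typable)
affine ✗ (fails simple typing)
relevant ✗ (a type mismatch blocks all five)
unrestricted ✗ (the type mismatch rejects it)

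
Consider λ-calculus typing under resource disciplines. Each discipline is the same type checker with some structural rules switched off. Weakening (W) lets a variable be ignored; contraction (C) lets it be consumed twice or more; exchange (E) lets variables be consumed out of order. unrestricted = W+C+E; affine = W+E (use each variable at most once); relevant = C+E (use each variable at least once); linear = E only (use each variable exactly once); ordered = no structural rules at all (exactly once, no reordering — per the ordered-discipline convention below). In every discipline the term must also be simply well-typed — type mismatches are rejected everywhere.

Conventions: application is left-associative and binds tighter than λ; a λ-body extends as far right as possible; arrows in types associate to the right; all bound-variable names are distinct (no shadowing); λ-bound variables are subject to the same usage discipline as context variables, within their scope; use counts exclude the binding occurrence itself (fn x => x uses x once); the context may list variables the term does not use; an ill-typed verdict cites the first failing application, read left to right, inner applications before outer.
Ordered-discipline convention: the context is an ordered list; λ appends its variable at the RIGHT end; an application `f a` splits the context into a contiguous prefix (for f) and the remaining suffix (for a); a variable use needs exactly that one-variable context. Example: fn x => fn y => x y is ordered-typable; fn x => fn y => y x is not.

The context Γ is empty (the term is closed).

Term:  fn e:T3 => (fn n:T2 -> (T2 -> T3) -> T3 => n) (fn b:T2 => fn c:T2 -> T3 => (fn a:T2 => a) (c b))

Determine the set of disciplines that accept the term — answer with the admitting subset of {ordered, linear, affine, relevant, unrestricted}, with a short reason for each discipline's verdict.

admitting disciplines: none
variable uses: e (λ-bound) ×0, n (λ-bound) ×1, b (λ-bound) ×1, c (λ-bound) ×1, a (λ-bound) ×1
use order (left to right): n, a, c, b
typing: ill-typed: an application expects T2 but receives T3
ordered: ✗ — not simply typable
linear: ✗ — fails simple typing
affine: ✗ — a type mismatch blocks all five
relevant: ✗ — the type mismatch rejects it
unrestricted: ✗ — not simply typable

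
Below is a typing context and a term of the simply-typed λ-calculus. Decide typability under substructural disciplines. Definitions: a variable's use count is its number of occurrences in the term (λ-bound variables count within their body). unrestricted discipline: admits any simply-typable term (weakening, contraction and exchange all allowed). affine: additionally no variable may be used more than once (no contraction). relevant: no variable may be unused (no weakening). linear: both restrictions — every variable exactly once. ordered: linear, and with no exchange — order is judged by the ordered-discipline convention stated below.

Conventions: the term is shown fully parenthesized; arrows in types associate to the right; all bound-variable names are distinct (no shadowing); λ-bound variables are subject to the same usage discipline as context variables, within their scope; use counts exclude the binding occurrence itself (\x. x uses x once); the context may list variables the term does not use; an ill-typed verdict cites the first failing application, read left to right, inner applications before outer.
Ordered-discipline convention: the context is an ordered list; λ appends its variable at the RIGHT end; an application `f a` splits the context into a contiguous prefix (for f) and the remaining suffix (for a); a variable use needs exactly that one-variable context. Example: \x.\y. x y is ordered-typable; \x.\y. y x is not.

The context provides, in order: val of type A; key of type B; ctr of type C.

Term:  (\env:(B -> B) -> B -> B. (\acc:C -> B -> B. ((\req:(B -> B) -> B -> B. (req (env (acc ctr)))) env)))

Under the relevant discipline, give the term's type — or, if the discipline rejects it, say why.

not well-typed under relevant — unused: val, key — weakening required
counts: val: 0, key: 0, ctr: 1, env (λ-bound): 2, acc (λ-bound): 1, req (λ-bound): 1
left-to-right use order: req, env, acc, ctr, env
typing: ✓ — ((B -> B) -> B -> B) -> (C -> B -> B) -> B -> B
summary: ordered ✗ · linear ✗ · affine ✗ · relevant ✗ · unrestricted ✓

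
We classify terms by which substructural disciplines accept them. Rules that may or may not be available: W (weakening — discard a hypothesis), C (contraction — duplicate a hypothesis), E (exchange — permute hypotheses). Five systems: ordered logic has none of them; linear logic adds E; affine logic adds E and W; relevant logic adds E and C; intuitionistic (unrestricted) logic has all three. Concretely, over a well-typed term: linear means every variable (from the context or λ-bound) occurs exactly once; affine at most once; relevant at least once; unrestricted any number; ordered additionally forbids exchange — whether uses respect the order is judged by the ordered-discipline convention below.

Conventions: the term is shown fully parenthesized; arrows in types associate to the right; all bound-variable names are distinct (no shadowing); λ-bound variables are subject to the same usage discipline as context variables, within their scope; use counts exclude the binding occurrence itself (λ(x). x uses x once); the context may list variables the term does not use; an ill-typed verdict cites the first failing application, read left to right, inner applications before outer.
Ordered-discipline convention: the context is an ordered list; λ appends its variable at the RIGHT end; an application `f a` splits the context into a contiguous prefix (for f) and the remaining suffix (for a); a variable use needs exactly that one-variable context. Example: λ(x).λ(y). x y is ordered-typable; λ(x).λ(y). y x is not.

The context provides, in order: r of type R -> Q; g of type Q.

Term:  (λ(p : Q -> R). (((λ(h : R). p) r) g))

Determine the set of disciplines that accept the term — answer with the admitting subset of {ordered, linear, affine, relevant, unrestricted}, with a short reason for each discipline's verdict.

admitted in: none
counts: r: 1×; g: 1×; p (λ-bound): 1×; h (λ-bound): 0×
order of uses: p, r, g
typing: ill-typed: a function awaiting R gets R -> Q
ordered: ✗, the type mismatch rejects it
linear: ✗, not simply typable
affine: ✗, fails simple typing
relevant: ✗, a type mismatch blocks all five
unrestricted: ✗, the type mismatch rejects it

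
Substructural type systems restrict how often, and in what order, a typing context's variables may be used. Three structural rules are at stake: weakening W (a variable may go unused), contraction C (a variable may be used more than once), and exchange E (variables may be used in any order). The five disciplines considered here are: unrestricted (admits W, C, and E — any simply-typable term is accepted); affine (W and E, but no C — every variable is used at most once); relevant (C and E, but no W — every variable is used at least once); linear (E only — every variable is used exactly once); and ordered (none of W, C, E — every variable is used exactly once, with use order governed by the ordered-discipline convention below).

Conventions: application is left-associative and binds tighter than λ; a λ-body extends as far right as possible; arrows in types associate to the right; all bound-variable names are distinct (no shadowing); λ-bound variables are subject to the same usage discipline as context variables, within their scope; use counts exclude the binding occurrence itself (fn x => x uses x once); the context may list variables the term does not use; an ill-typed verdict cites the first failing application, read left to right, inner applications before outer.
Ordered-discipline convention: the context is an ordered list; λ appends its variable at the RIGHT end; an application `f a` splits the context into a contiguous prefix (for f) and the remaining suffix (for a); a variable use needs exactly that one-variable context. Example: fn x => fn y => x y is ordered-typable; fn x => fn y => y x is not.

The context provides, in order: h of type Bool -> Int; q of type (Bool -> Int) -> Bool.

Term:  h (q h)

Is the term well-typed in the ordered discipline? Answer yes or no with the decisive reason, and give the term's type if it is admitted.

no — needs contraction — h ×2
variable uses: h: 2; q: 1
use order (left to right): h, q, h
typing: well-typed — term : Int
all disciplines: ordered ✗ · linear ✗ · affine ✗ · relevant ✓ · unrestricted ✓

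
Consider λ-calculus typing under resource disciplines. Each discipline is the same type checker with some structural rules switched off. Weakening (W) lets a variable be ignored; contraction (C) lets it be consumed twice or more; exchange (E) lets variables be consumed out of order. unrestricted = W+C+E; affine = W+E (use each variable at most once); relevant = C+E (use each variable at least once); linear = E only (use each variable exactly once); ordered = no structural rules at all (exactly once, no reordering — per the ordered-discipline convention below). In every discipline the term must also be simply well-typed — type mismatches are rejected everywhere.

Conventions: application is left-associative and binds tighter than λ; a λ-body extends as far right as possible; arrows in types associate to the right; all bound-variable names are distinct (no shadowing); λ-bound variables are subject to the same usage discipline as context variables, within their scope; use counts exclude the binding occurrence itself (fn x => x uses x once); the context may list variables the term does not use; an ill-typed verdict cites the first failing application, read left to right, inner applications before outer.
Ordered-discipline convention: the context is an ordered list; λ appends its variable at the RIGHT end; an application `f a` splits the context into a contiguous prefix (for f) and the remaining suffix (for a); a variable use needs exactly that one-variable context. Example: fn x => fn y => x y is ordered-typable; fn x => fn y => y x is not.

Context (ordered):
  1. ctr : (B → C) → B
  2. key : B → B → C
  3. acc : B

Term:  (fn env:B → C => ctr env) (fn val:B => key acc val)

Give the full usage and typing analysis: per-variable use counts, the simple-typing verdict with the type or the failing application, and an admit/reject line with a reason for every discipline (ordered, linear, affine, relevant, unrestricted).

usage: ctr: 1×, key: 1×, acc: 1×, env (λ-bound): 1×, val (λ-bound): 1×
uses in reading order: ctr, env, key, acc, val
typing: well-typed at B
ordered: ✓ — single-use (ctr, key, acc, env, val), ordered derivation ok
linear: ✓ — exactly-once usage across ctr, key, acc, env, val
affine: ✓ — none of ctr, key, acc, env, val used more than once
relevant: ✓ — ctr, key, acc, env, val: all used, weakening unneeded
unrestricted: ✓ — typability at B is all that's needed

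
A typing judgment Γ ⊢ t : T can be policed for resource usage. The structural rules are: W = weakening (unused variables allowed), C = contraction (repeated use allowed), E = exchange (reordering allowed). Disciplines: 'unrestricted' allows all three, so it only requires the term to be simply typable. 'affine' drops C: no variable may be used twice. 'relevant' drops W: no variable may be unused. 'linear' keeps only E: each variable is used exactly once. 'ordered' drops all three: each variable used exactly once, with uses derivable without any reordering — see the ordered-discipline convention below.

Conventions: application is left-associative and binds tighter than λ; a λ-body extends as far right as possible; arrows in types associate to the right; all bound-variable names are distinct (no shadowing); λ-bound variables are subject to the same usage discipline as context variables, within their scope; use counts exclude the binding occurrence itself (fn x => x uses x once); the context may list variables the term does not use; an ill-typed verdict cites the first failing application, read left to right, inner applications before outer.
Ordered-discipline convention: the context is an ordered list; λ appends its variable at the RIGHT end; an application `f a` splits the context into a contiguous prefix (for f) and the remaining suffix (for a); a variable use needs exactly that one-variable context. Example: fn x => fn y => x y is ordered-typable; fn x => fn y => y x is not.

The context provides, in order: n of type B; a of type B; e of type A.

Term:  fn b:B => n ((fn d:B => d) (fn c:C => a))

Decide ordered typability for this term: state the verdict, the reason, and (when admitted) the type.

no — the type mismatch rejects it
counts: n: 1, a: 1, e: 0, b (λ-bound): 0, d (λ-bound): 1, c (λ-bound): 0
uses in reading order: n, d, a
typing: ill-typed: an application expects B but receives C → B
summary: ordered ✗, linear ✗, affine ✗, relevant ✗, unrestricted ✗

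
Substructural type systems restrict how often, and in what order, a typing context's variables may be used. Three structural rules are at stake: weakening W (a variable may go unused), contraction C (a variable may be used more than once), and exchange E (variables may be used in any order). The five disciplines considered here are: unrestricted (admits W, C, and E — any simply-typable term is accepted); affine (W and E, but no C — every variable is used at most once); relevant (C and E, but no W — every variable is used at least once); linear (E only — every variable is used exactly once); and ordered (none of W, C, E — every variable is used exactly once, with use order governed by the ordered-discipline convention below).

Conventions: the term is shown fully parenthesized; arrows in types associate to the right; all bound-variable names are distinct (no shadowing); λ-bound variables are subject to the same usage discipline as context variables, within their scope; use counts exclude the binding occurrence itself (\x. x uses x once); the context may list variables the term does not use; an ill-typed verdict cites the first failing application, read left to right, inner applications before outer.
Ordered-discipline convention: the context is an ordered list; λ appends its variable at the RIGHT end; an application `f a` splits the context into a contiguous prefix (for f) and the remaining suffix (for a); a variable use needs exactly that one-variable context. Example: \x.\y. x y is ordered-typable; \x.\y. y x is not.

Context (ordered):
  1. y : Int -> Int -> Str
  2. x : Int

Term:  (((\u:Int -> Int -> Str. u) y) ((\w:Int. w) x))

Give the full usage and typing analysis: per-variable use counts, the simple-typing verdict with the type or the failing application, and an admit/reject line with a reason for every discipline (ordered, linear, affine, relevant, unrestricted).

usage: y: 1, x: 1, u [bound]: 1, w [bound]: 1
use order (left to right): u, y, w, x
typing: ✓ — Int -> Str
ordered ✓ (y, x, u, w: once each, no exchange needed)
linear ✓ (exactly-once usage across y, x, u, w)
affine ✓ (none of y, x, u, w used more than once)
relevant ✓ (none of y, x, u, w goes unused)
unrestricted ✓ (typability at Int -> Str is all that's needed)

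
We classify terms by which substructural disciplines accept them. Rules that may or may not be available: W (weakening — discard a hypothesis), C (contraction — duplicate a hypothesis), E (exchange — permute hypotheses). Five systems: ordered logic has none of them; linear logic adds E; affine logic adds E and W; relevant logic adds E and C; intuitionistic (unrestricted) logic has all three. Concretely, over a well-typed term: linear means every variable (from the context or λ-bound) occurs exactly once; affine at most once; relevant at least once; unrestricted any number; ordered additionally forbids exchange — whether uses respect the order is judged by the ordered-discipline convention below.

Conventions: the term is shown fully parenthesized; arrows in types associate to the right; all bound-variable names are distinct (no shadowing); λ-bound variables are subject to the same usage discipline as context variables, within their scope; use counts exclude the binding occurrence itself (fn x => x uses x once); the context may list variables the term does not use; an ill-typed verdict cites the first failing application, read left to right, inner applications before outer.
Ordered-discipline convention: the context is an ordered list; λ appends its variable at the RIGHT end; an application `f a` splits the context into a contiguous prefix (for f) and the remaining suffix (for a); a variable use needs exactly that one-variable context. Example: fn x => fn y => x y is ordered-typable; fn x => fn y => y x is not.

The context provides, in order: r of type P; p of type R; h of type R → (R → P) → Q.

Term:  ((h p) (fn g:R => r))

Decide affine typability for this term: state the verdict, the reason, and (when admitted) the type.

yes — no duplicate uses among r, p, h, g; term : Q
usage: r ×1; p ×1; h ×1; g (bound) ×0
use order (left to right): h, p, r
typing: well-typed at Q
per-discipline verdicts: ordered ✗ | linear ✗ | affine ✓ | relevant ✗ | unrestricted ✓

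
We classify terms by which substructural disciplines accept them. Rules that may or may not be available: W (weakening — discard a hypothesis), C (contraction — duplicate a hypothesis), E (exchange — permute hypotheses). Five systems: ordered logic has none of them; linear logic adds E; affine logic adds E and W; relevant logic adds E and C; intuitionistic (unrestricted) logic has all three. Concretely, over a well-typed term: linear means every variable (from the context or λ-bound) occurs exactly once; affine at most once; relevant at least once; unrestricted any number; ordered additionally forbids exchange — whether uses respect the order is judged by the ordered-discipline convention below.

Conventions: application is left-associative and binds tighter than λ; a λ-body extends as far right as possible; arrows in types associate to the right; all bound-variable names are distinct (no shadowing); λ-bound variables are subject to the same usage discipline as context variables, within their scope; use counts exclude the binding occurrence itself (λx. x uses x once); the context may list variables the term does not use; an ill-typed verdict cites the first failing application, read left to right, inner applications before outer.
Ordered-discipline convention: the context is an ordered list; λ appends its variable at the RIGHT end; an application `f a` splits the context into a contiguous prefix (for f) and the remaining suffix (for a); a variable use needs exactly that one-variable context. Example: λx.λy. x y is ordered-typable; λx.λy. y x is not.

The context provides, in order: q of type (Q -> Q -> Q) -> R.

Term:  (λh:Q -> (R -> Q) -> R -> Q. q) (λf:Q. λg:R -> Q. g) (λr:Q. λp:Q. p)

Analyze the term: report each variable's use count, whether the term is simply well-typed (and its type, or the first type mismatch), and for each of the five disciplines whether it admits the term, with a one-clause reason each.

usage: q: 1, h [bound]: 0, f [bound]: 0, g [bound]: 1, r [bound]: 0, p [bound]: 1
use order (left to right): q, g, p
typing: the term checks, with type R
ordered: ✗, h, f, r left unused
linear: ✗, h, f, r left unused
affine: ✓, no duplicate uses among q, h, f, g, r, p
relevant: ✗, h, f, r left unused
unrestricted: ✓, simply typable at R; W, C, E all held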